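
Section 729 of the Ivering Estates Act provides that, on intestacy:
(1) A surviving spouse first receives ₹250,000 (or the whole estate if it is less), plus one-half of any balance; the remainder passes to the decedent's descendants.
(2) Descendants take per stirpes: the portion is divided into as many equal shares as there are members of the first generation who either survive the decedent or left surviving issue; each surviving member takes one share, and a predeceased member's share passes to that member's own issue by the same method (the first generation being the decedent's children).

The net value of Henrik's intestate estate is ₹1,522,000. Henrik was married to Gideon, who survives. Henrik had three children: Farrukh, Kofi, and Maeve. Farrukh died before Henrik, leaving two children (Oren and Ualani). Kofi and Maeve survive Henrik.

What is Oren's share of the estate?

Oren receives ₹106,000.

Gideon first takes ₹250,000, leaving a balance of ₹1,272,000. Gideon then takes one-half of the balance (₹636,000), for a total of ₹886,000. The remaining ₹636,000 passes to the descendants.
The descendants' portion (₹636,000) is divided into 3 shares of ₹212,000: Kofi and Maeve each take ₹212,000; Farrukh's ₹212,000 share passes to Farrukh's issue.
Farrukh's share (₹212,000) is divided into 2 shares of ₹106,000: Oren and Ualani each take ₹106,000.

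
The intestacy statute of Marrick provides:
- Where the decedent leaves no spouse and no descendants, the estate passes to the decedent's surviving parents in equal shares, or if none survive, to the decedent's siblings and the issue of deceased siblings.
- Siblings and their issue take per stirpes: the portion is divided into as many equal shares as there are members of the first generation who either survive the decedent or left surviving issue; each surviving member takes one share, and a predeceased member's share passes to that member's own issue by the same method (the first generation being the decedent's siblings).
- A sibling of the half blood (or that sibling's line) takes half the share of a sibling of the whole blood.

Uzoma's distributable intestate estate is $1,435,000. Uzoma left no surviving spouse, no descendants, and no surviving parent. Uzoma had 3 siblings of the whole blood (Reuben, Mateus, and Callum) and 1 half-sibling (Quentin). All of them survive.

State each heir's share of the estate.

Reuben: $410,000; Mateus: $410,000; Quentin: $205,000; Callum: $410,000

The entire $1,435,000 passes to the siblings and their issue.
Counting each half-blood sibling's line as half a unit, there are 7/2 units in $1,435,000, so one unit is $410,000. Whole-blood lines (Reuben, Mateus, and Callum) take $410,000 each; half-blood lines (Quentin) take $205,000 each.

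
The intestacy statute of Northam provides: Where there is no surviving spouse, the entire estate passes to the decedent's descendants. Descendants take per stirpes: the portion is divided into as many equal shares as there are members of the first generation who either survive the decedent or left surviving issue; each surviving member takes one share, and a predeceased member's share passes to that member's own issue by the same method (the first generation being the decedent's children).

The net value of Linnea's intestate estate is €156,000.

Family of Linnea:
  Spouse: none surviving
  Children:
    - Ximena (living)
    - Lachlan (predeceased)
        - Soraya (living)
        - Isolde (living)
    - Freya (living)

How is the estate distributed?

Ximena: €52,000; Soraya: €26,000; Isolde: €26,000; Freya: €52,000

The entire €156,000 passes to the descendants.
That amount (€156,000) is divided into 3 shares of €52,000: Ximena and Freya each take €52,000; Lachlan's €52,000 share passes to Lachlan's issue.
Lachlan's share (€52,000) is divided into 2 shares of €26,000: Soraya and Isolde each take €26,000.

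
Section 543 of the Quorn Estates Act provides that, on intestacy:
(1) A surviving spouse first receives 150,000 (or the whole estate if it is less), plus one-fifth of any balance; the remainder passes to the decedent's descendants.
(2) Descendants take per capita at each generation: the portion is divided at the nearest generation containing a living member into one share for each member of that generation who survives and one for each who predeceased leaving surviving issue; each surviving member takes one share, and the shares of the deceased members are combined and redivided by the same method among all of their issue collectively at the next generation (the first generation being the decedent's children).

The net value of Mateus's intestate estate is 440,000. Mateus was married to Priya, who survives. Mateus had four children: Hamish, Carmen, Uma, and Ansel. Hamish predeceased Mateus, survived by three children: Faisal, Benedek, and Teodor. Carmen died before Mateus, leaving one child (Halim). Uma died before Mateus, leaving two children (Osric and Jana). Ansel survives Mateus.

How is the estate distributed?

Priya first takes 150,000, leaving a balance of 290,000. Priya then takes one-fifth of the balance (58,000), for a total of 208,000. The remaining 232,000 passes to the descendants.
The descendants' portion (232,000) is divided at the children's generation into 4 shares of 58,000. Ansel takes 58,000. The 3 shares of the deceased (Hamish, Carmen, and Uma) are combined into a pool of 174,000.
That pool (174,000) is divided at the grandchildren's generation equally among Faisal, Benedek, Teodor, Halim, Osric, and Jana: 29,000 each.

Priya: 208,000; Faisal: 29,000; Benedek: 29,000; Teodor: 29,000; Halim: 29,000; Osric: 29,000; Jana: 29,000; Ansel: 58,000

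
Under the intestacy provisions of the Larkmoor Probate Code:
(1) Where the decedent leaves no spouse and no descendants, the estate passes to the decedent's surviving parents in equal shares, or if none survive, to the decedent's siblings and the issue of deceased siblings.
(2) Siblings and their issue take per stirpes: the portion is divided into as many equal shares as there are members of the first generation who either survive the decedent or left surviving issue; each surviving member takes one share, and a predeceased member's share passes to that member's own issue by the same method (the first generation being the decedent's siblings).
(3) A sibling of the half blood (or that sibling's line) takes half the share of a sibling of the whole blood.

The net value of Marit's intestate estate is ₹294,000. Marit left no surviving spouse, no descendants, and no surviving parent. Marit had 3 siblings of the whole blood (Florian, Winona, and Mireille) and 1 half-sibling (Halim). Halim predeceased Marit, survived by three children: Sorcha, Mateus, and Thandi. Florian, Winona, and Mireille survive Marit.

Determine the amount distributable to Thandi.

Thandi receives ₹14,000.

The entire ₹294,000 passes to the siblings and their issue.
Counting each half-blood sibling's line as half a unit, there are 7/2 units in ₹294,000, so one unit is ₹84,000. Whole-blood lines (Florian, Winona, and Mireille) take ₹84,000 each; half-blood lines (Halim) take ₹42,000 each.
Halim's share (₹42,000) is divided into 3 shares of ₹14,000: Sorcha, Mateus, and Thandi each take ₹14,000.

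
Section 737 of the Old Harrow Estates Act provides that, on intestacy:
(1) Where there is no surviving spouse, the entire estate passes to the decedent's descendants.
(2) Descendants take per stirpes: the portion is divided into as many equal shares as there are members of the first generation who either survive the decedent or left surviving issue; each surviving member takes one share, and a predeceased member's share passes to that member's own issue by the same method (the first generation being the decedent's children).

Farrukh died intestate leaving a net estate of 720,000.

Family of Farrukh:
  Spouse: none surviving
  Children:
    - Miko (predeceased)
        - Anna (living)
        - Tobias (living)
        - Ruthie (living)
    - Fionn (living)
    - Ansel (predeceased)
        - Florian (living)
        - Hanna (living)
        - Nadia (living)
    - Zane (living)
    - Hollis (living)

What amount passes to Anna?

Anna receives 48,000.

The entire 720,000 passes to the descendants.
That amount (720,000) is divided into 5 shares of 144,000: Fionn, Zane, and Hollis each take 144,000; Miko's 144,000 share passes to Miko's issue; Ansel's 144,000 share passes to Ansel's issue.
Miko's share (144,000) is divided into 3 shares of 48,000: Anna, Tobias, and Ruthie each take 48,000.
Ansel's share (144,000) is divided into 3 shares of 48,000: Florian, Hanna, and Nadia each take 48,000.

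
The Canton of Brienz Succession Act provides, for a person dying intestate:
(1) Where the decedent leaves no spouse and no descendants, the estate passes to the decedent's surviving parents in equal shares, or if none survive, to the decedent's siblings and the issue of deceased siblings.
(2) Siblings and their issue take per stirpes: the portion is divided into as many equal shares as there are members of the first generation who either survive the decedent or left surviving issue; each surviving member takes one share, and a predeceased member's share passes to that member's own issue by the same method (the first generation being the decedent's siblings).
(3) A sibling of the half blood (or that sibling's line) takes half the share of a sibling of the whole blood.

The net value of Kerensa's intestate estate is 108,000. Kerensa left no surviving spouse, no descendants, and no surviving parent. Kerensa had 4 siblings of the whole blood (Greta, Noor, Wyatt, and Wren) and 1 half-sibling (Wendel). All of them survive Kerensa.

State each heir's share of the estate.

The entire 108,000 passes to the siblings and their issue.
Counting each half-blood sibling's line as half a unit, there are 9/2 units in 108,000, so one unit is 24,000. Whole-blood lines (Greta, Noor, Wyatt, and Wren) take 24,000 each; half-blood lines (Wendel) take 12,000 each.

Wendel: 12,000; Greta: 24,000; Noor: 24,000; Wyatt: 24,000; Wren: 24,000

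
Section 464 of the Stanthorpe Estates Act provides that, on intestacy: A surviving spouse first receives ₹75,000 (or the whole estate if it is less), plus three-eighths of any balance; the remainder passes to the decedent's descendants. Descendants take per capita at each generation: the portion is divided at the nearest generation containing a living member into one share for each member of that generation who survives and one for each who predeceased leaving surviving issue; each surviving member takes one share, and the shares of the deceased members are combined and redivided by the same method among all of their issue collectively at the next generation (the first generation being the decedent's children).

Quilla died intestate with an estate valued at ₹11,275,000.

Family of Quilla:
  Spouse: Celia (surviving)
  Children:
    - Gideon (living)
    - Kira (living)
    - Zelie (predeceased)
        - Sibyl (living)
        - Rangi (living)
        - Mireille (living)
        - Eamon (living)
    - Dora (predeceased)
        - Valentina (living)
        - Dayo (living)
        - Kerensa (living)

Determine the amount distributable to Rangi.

Rangi receives ₹500,000.

Celia first takes ₹75,000, leaving a balance of ₹11,200,000. Celia then takes three-eighths of the balance (₹4,200,000), for a total of ₹4,275,000. The remaining ₹7,000,000 passes to the descendants.
The descendants' portion (₹7,000,000) is divided at the children's generation into 4 shares of ₹1,750,000. Gideon and Kira each take ₹1,750,000. The 2 shares of the deceased (Zelie and Dora) are combined into a pool of ₹3,500,000.
That pool (₹3,500,000) is divided at the grandchildren's generation equally among Sibyl, Rangi, Mireille, Eamon, Valentina, Dayo, and Kerensa: ₹500,000 each.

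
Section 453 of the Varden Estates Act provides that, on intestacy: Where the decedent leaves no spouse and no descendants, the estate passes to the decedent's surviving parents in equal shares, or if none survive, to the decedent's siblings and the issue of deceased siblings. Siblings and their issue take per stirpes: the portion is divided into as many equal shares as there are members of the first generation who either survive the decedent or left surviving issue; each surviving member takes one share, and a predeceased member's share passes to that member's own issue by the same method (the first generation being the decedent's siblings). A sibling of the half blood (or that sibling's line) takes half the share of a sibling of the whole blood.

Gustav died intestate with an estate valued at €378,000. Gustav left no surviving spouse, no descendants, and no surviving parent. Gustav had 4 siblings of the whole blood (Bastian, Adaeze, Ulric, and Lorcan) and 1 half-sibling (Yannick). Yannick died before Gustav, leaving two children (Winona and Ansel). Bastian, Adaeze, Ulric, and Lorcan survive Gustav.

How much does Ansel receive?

Ansel receives €21,000.

The entire €378,000 passes to the siblings and their issue.
Counting each half-blood sibling's line as half a unit, there are 9/2 units in €378,000, so one unit is €84,000. Whole-blood lines (Bastian, Adaeze, Ulric, and Lorcan) take €84,000 each; half-blood lines (Yannick) take €42,000 each.
Yannick's share (€42,000) is divided into 2 shares of €21,000: Winona and Ansel each take €21,000.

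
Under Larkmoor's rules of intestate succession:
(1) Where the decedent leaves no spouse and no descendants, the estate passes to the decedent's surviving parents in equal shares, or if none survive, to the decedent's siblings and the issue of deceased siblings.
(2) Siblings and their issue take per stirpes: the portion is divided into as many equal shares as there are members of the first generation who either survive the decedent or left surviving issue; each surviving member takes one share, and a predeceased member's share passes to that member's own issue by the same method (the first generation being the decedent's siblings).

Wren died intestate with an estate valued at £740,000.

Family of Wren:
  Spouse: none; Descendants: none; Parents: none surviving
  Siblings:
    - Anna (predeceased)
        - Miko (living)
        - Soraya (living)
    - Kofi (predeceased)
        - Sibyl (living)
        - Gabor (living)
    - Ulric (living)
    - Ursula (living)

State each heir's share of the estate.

Miko: £92,500; Soraya: £92,500; Sibyl: £92,500; Gabor: £92,500; Ulric: £185,000; Ursula: £185,000

The entire £740,000 passes to the siblings and their issue.
That amount (£740,000) is divided into 4 shares of £185,000: Ulric and Ursula each take £185,000; Anna's £185,000 share passes to Anna's issue; Kofi's £185,000 share passes to Kofi's issue.
Anna's share (£185,000) is divided into 2 shares of £92,500: Miko and Soraya each take £92,500.
Kofi's share (£185,000) is divided into 2 shares of £92,500: Sibyl and Gabor each take £92,500.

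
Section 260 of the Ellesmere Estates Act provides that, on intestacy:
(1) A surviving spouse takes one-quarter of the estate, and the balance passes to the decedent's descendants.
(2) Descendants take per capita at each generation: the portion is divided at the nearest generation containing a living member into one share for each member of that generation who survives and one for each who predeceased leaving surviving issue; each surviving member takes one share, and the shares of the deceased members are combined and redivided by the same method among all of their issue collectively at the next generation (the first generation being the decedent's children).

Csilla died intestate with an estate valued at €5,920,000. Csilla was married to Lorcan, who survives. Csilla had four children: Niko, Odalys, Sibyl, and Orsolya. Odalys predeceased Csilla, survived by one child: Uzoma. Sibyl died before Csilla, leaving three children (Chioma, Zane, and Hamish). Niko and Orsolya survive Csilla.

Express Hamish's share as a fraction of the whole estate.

Lorcan takes one-quarter of €5,920,000 = €1,480,000. The remaining €4,440,000 passes to the descendants.
The descendants' portion (€4,440,000) is divided at the children's generation into 4 shares of €1,110,000. Niko and Orsolya each take €1,110,000. The 2 shares of the deceased (Odalys and Sibyl) are combined into a pool of €2,220,000.
That pool (€2,220,000) is divided at the grandchildren's generation equally among Uzoma, Chioma, Zane, and Hamish: €555,000 each.

Hamish receives 3/32 of the estate.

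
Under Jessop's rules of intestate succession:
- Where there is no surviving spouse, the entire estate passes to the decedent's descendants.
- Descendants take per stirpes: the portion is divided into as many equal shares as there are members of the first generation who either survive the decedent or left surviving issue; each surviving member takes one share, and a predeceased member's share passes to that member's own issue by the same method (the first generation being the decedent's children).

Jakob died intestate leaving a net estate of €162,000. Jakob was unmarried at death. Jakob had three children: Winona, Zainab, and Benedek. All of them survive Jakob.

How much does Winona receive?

Winona receives €54,000.

The entire €162,000 passes to the descendants.
That amount (€162,000) is divided into 3 shares of €54,000: Winona, Zainab, and Benedek each take €54,000.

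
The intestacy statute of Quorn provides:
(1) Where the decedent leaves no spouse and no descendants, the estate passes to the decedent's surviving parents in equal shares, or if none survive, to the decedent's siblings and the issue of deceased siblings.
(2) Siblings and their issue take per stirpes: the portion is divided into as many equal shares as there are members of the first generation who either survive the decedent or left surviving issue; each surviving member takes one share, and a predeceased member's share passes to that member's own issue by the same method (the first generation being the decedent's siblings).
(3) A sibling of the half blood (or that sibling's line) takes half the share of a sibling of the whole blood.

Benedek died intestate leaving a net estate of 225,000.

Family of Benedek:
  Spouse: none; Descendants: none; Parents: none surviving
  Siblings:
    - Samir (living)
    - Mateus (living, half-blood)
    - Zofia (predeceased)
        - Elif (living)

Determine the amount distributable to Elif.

The entire 225,000 passes to the siblings and their issue.
Counting each half-blood sibling's line as half a unit, there are 5/2 units in 225,000, so one unit is 90,000. Whole-blood lines (Samir and Zofia) take 90,000 each; half-blood lines (Mateus) take 45,000 each.
Zofia's share (90,000) passes entirely to Elif.

Elif receives 90,000.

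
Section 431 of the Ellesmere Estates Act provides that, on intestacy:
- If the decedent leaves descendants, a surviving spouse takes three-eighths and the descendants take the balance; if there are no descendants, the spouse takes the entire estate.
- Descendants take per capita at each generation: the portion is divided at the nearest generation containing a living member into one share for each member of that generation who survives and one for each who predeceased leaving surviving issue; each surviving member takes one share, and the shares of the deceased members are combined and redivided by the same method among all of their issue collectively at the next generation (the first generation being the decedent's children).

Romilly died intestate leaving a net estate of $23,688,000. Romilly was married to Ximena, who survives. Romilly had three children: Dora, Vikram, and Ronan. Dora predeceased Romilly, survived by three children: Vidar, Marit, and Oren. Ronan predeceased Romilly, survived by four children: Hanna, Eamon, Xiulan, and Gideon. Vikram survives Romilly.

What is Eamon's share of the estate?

Ximena takes three-eighths of $23,688,000 = $8,883,000. The remaining $14,805,000 passes to the descendants.
The descendants' portion ($14,805,000) is divided at the children's generation into 3 shares of $4,935,000. Vikram takes $4,935,000. The 2 shares of the deceased (Dora and Ronan) are combined into a pool of $9,870,000.
That pool ($9,870,000) is divided at the grandchildren's generation equally among Vidar, Marit, Oren, Hanna, Eamon, Xiulan, and Gideon: $1,410,000 each.

Eamon receives $1,410,000.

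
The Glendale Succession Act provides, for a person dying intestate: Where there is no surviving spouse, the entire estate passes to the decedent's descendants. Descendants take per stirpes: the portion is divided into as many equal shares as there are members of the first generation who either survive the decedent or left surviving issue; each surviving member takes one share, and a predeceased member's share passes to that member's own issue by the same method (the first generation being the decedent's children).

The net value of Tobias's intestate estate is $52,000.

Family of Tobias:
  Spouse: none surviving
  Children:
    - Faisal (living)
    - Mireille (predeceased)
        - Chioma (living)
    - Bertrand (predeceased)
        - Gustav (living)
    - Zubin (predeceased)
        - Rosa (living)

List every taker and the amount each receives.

The entire $52,000 passes to the descendants.
That amount ($52,000) is divided into 4 shares of $13,000: Faisal takes $13,000; Mireille's $13,000 share passes to Mireille's issue; Bertrand's $13,000 share passes to Bertrand's issue; Zubin's $13,000 share passes to Zubin's issue.
Mireille's share ($13,000) passes entirely to Chioma.
Bertrand's share ($13,000) passes entirely to Gustav.
Zubin's share ($13,000) passes entirely to Rosa.

Faisal: $13,000; Chioma: $13,000; Gustav: $13,000; Rosa: $13,000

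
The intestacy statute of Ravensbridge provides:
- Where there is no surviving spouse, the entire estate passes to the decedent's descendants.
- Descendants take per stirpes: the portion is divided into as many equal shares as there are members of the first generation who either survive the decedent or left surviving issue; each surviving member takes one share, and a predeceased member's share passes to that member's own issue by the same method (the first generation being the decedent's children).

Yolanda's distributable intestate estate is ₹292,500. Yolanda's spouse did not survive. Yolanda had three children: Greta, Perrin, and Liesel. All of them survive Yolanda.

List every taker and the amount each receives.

The entire ₹292,500 passes to the descendants.
That amount (₹292,500) is divided into 3 shares of ₹97,500: Greta, Perrin, and Liesel each take ₹97,500.

Greta: ₹97,500; Perrin: ₹97,500; Liesel: ₹97,500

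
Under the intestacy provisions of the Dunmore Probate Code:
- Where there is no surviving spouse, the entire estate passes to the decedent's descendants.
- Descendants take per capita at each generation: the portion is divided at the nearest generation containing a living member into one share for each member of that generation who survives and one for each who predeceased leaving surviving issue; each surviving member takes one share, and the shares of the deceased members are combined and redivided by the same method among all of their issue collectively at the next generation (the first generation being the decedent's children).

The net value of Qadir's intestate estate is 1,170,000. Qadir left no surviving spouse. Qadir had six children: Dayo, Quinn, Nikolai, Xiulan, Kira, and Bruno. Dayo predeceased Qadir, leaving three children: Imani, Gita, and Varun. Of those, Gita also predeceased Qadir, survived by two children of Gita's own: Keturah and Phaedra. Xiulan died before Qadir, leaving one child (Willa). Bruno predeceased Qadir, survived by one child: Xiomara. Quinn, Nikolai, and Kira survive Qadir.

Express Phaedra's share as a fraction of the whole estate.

Phaedra receives 1/20 of the estate.

The entire 1,170,000 passes to the descendants.
That amount (1,170,000) is divided at the children's generation into 6 shares of 195,000. Quinn, Nikolai, and Kira each take 195,000. The 3 shares of the deceased (Dayo, Xiulan, and Bruno) are combined into a pool of 585,000.
That pool (585,000) is divided at the grandchildren's generation into 5 shares of 117,000. Imani, Varun, Willa, and Xiomara each take 117,000. The remaining share for the deceased Gita (117,000) is carried to the next generation.
That pool (117,000) is divided at the great-grandchildren's generation equally among Keturah and Phaedra: 58,500 each.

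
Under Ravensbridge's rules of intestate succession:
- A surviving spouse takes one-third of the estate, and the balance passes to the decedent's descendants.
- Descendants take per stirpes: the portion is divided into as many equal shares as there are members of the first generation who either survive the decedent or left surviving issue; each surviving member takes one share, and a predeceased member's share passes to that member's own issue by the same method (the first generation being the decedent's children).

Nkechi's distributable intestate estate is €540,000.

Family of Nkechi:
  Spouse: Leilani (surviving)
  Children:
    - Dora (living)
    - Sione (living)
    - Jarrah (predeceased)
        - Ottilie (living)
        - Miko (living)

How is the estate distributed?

Leilani: €180,000; Dora: €120,000; Sione: €120,000; Ottilie: €60,000; Miko: €60,000

Leilani takes one-third of €540,000 = €180,000. The remaining €360,000 passes to the descendants.
The descendants' portion (€360,000) is divided into 3 shares of €120,000: Dora and Sione each take €120,000; Jarrah's €120,000 share passes to Jarrah's issue.
Jarrah's share (€120,000) is divided into 2 shares of €60,000: Ottilie and Miko each take €60,000.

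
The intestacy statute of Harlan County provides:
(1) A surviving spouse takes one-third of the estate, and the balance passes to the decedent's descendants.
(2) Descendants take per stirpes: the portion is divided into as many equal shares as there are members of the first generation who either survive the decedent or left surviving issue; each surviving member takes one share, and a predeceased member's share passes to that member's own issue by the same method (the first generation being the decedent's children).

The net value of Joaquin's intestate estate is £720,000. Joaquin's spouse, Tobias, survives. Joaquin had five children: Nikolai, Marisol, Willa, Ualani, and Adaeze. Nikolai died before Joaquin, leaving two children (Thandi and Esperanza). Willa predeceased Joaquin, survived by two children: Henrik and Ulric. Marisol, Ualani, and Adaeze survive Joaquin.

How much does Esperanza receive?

Esperanza receives £48,000.

Tobias takes one-third of £720,000 = £240,000. The remaining £480,000 passes to the descendants.
The descendants' portion (£480,000) is divided into 5 shares of £96,000: Marisol, Ualani, and Adaeze each take £96,000; Nikolai's £96,000 share passes to Nikolai's issue; Willa's £96,000 share passes to Willa's issue.
Nikolai's share (£96,000) is divided into 2 shares of £48,000: Thandi and Esperanza each take £48,000.
Willa's share (£96,000) is divided into 2 shares of £48,000: Henrik and Ulric each take £48,000.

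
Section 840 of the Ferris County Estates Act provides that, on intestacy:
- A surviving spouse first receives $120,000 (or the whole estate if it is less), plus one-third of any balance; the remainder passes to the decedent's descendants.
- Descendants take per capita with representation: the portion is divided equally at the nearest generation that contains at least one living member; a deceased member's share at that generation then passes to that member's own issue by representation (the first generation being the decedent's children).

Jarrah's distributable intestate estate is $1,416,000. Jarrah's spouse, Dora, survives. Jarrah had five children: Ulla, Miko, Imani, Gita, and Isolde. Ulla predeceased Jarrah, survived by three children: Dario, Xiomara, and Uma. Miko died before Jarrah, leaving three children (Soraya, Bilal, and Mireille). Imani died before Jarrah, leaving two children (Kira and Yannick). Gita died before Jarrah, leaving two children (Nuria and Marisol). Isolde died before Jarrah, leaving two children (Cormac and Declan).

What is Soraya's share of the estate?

Dora first takes $120,000, leaving a balance of $1,296,000. Dora then takes one-third of the balance ($432,000), for a total of $552,000. The remaining $864,000 passes to the descendants.
No child survives, so the initial division is made at the grandchildren's generation.
The descendants' portion ($864,000) is divided into 12 shares of $72,000: Dario, Xiomara, Uma, Soraya, Bilal, Mireille, Kira, Yannick, Nuria, Marisol, Cormac, and Declan each take $72,000.

Soraya receives $72,000.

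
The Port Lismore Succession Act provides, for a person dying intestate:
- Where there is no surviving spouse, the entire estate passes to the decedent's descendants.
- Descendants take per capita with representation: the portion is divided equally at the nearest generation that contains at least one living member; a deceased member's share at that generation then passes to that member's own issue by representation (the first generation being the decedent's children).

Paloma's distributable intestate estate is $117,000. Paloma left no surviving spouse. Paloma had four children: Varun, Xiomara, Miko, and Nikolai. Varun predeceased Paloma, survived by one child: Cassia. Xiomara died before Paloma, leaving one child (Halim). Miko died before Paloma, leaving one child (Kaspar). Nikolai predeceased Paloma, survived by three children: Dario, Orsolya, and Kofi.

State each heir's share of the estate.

The entire $117,000 passes to the descendants.
No child survives, so the initial division is made at the grandchildren's generation.
That amount ($117,000) is divided into 6 shares of $19,500: Cassia, Halim, Kaspar, Dario, Orsolya, and Kofi each take $19,500.

Cassia: $19,500; Halim: $19,500; Kaspar: $19,500; Dario: $19,500; Orsolya: $19,500; Kofi: $19,500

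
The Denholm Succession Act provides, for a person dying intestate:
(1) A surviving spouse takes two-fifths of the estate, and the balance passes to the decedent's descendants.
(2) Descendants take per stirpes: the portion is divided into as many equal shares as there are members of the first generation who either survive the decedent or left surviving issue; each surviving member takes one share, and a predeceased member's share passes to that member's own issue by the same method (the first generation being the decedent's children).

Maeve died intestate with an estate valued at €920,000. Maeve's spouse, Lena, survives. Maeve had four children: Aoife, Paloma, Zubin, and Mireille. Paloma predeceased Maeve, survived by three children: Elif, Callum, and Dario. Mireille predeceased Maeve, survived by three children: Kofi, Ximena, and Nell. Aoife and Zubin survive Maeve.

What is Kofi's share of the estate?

Kofi receives €46,000.

Lena takes two-fifths of €920,000 = €368,000. The remaining €552,000 passes to the descendants.
The descendants' portion (€552,000) is divided into 4 shares of €138,000: Aoife and Zubin each take €138,000; Paloma's €138,000 share passes to Paloma's issue; Mireille's €138,000 share passes to Mireille's issue.
Paloma's share (€138,000) is divided into 3 shares of €46,000: Elif, Callum, and Dario each take €46,000.
Mireille's share (€138,000) is divided into 3 shares of €46,000: Kofi, Ximena, and Nell each take €46,000.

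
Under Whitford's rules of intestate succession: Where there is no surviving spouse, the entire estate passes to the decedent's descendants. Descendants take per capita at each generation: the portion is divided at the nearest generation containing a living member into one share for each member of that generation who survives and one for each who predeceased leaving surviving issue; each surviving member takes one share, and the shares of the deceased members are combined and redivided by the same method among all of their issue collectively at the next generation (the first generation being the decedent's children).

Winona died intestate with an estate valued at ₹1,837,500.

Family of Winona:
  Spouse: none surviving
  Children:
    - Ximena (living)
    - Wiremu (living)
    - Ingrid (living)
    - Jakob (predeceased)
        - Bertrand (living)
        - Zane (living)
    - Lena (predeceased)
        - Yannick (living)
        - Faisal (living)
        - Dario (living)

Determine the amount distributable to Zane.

The entire ₹1,837,500 passes to the descendants.
That amount (₹1,837,500) is divided at the children's generation into 5 shares of ₹367,500. Ximena, Wiremu, and Ingrid each take ₹367,500. The 2 shares of the deceased (Jakob and Lena) are combined into a pool of ₹735,000.
That pool (₹735,000) is divided at the grandchildren's generation equally among Bertrand, Zane, Yannick, Faisal, and Dario: ₹147,000 each.

Zane receives ₹147,000.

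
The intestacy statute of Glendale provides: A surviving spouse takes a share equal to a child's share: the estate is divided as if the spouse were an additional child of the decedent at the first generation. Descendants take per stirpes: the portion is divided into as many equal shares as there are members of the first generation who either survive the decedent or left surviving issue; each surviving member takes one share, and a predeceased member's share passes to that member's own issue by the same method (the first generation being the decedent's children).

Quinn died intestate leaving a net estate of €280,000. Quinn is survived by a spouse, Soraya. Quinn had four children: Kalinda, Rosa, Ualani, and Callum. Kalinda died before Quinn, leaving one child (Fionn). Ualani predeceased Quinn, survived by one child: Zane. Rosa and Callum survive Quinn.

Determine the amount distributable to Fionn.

The spouse counts as an additional share at the children's level, so there are 5 primary shares of €56,000. Soraya takes one such share (€56,000).
The children's combined portion (€224,000) is divided into 4 shares of €56,000: Rosa and Callum each take €56,000; Kalinda's €56,000 share passes to Kalinda's issue; Ualani's €56,000 share passes to Ualani's issue.
Kalinda's share (€56,000) passes entirely to Fionn.
Ualani's share (€56,000) passes entirely to Zane.

Fionn receives €56,000.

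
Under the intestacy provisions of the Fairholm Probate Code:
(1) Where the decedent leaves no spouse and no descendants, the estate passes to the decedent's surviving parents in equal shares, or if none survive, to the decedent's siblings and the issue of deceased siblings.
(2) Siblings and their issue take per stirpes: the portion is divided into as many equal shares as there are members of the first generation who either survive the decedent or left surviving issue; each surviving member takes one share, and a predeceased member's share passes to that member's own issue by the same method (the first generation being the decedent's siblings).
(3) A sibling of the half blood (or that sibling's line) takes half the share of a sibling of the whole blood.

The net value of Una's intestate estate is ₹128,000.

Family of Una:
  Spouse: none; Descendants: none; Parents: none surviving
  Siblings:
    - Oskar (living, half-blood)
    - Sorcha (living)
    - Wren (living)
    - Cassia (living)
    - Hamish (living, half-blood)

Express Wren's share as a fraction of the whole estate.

The entire ₹128,000 passes to the siblings and their issue.
Counting each half-blood sibling's line as half a unit, there are 4 units in ₹128,000, so one unit is ₹32,000. Whole-blood lines (Sorcha, Wren, and Cassia) take ₹32,000 each; half-blood lines (Oskar and Hamish) take ₹16,000 each.

Wren receives 1/4 of the estate.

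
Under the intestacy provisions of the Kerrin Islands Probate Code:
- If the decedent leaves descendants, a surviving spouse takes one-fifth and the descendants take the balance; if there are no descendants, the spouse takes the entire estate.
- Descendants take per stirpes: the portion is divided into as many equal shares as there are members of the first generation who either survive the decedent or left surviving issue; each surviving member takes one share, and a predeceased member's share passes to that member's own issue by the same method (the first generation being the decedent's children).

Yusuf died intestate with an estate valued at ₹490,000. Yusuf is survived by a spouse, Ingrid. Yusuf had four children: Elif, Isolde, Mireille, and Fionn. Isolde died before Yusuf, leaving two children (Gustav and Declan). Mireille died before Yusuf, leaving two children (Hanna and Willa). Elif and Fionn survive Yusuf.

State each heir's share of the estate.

Ingrid takes one-fifth of ₹490,000 = ₹98,000. The remaining ₹392,000 passes to the descendants.
The descendants' portion (₹392,000) is divided into 4 shares of ₹98,000: Elif and Fionn each take ₹98,000; Isolde's ₹98,000 share passes to Isolde's issue; Mireille's ₹98,000 share passes to Mireille's issue.
Isolde's share (₹98,000) is divided into 2 shares of ₹49,000: Gustav and Declan each take ₹49,000.
Mireille's share (₹98,000) is divided into 2 shares of ₹49,000: Hanna and Willa each take ₹49,000.

Ingrid: ₹98,000; Elif: ₹98,000; Gustav: ₹49,000; Declan: ₹49,000; Hanna: ₹49,000; Willa: ₹49,000; Fionn: ₹98,000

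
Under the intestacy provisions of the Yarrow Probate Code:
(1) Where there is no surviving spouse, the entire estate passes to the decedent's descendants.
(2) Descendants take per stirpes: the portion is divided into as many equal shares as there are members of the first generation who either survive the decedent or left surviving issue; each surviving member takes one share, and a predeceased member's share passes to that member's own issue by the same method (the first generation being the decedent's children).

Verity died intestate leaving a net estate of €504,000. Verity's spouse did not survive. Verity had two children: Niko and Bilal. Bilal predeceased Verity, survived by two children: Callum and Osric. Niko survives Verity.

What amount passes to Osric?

The entire €504,000 passes to the descendants.
That amount (€504,000) is divided into 2 shares of €252,000: Niko takes €252,000; Bilal's €252,000 share passes to Bilal's issue.
Bilal's share (€252,000) is divided into 2 shares of €126,000: Callum and Osric each take €126,000.

Osric receives €126,000.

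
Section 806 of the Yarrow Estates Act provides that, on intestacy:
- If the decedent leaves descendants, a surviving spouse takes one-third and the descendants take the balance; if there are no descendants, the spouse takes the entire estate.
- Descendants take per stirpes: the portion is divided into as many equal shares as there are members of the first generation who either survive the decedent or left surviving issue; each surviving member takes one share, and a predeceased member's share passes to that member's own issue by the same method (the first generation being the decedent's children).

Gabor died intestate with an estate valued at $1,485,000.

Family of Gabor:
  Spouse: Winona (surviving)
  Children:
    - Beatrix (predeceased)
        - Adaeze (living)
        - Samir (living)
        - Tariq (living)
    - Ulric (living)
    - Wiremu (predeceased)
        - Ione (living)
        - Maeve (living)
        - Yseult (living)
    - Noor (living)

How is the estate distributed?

Winona takes one-third of $1,485,000 = $495,000. The remaining $990,000 passes to the descendants.
The descendants' portion ($990,000) is divided into 4 shares of $247,500: Ulric and Noor each take $247,500; Beatrix's $247,500 share passes to Beatrix's issue; Wiremu's $247,500 share passes to Wiremu's issue.
Beatrix's share ($247,500) is divided into 3 shares of $82,500: Adaeze, Samir, and Tariq each take $82,500.
Wiremu's share ($247,500) is divided into 3 shares of $82,500: Ione, Maeve, and Yseult each take $82,500.

Winona: $495,000; Adaeze: $82,500; Samir: $82,500; Tariq: $82,500; Ulric: $247,500; Ione: $82,500; Maeve: $82,500; Yseult: $82,500; Noor: $247,500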